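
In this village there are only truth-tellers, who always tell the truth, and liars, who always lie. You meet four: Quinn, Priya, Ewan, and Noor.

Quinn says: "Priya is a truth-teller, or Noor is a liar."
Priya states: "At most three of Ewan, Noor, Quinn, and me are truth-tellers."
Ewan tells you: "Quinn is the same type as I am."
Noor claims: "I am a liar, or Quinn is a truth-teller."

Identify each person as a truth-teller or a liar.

Quinn: truth-teller, Priya: truth-teller, Ewan: liar, Noor: truth-teller

Consider Quinn. Suppose Quinn is a liar.
Then whichever role Ewan has, Ewan's statement has the wrong truth value — contradiction.
So Quinn is a truth-teller.
With that fixed, Noor's statement is true, so Noor is a truth-teller.
Consider Priya. Suppose Priya is a liar.
Then Quinn's statement comes out false, contradicting Quinn being a truth-teller.
So Priya is a truth-teller.
Consider Ewan. Suppose Ewan is a truth-teller.
Then Priya's statement comes out false, contradicting Priya being a truth-teller.
So Ewan is a liar.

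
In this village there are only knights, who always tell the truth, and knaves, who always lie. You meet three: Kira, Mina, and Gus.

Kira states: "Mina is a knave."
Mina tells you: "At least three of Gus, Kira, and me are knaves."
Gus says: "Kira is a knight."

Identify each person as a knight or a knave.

Consider Kira. Suppose Kira is a knave.
Then no assignment of the remaining roles makes every statement match its speaker's type — contradiction.
So Kira is a knight.
With that fixed, Mina's statement is false, so Mina is a knave.
With that fixed, Gus's statement is true, so Gus is a knight.

Kira: knight, Mina: knave, Gus: knight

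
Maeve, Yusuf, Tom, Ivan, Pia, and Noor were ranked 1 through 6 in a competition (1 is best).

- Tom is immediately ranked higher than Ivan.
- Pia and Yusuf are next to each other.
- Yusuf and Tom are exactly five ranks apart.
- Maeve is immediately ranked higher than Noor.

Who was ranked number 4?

With clues 1–3, Ivan, Pia, Tom, and Yusuf are ruled out for rank 4.
With clues 1–4, Maeve is ruled out for rank 4.
So rank 4 is Noor.

Noor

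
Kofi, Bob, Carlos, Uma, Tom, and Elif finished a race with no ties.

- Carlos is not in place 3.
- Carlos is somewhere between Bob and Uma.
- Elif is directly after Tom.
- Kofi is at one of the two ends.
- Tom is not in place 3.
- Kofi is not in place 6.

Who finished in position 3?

With clue 1, Carlos is ruled out for place 3.
With clues 1–4, Kofi is ruled out for place 3.
With clues 1–5, Tom is ruled out for place 3.
With clues 1–6, Bob and Uma are ruled out for place 3.
So place 3 is Elif.

Elif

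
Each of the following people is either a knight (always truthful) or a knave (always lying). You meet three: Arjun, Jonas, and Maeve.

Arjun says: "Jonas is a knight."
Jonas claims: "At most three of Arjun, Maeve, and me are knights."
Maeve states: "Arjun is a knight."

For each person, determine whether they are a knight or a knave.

Arjun: knight, Jonas: knight, Maeve: knight

Regardless of anyone's role, Jonas's statement is true, so Jonas is a knight.
With that fixed, Arjun's statement is true, so Arjun is a knight.
With that fixed, Maeve's statement is true, so Maeve is a knight.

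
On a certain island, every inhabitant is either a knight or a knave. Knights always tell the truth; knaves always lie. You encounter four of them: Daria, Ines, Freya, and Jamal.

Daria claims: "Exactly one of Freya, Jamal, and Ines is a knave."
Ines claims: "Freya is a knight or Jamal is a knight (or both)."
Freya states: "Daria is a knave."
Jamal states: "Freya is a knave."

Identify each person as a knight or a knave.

Consider Daria. Suppose Daria is a knave.
Then no assignment of the remaining roles makes every statement match its speaker's type — contradiction.
So Daria is a knight.
With that fixed, Freya's statement is false, so Freya is a knave.
With that fixed, Jamal's statement is true, so Jamal is a knight.
With that fixed, Ines's statement is true, so Ines is a knight.

Daria: knight, Ines: knight, Freya: knave, Jamal: knight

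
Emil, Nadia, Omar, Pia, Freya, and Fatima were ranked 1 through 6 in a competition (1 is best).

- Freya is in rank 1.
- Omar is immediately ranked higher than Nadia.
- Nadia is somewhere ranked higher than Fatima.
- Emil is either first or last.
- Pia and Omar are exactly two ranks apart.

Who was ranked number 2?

With clue 1, Freya is ruled out for rank 2.
With clues 1–2, Nadia is ruled out for rank 2.
With clues 1–3, Fatima is ruled out for rank 2.
With clues 1–4, Emil is ruled out for rank 2.
With clues 1–5, Pia is ruled out for rank 2.
So rank 2 is Omar.

Omar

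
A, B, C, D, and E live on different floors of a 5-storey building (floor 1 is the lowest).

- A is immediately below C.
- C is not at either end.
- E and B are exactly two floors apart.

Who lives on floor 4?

With clues 1–2, A is ruled out for floor 4.
With clues 1–3, B, C, and E are ruled out for floor 4.
So floor 4 is D.

D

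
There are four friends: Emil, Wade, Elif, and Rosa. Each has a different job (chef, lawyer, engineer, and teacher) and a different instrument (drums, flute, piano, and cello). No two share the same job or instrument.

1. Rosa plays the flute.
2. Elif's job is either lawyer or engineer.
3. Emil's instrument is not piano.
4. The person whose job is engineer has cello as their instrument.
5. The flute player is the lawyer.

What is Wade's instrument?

piano

Clue 1 rules out flute for Wade's instrument.
With clues 1–5, cello and drums are impossible for Wade's instrument.
That leaves piano.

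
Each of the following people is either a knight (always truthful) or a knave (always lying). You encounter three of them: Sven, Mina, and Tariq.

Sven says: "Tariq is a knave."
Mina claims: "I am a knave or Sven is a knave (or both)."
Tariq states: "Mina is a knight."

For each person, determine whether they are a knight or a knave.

Sven: knave, Mina: knight, Tariq: knight

Consider Sven. Suppose Sven is a knight.
Then whichever role Mina has, Mina's statement has the wrong truth value — contradiction.
So Sven is a knave.
With that fixed, Mina's statement is true, so Mina is a knight.
With that fixed, Tariq's statement is true, so Tariq is a knight.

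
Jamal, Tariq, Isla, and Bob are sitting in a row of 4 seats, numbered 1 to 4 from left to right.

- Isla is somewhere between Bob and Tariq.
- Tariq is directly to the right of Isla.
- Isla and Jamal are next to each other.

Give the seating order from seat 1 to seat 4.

From clue 1: Isla is in {2,3}.
From clues 1–2: Tariq is in {3,4}.
From clues 1–3: Bob → seat 1, Jamal → seat 2, Isla → seat 3, Tariq → seat 4.

Bob, Jamal, Isla, Tariq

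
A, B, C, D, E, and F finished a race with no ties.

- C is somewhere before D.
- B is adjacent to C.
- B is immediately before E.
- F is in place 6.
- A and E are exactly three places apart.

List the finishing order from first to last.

A, C, B, E, D, F

From clue 1: C is in {1,2,3,4,5}.
From clues 1–2: D is in {3,4,5,6}.
From clues 1–3: B is in {2,3,4}.
From clues 1–4: F → place 6.
From clues 1–5: A → place 1, C → place 2, B → place 3, E → place 4, D → place 5.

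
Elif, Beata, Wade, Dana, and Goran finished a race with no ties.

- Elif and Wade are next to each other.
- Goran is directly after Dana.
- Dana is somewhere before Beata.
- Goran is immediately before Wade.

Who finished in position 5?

Beata

With clues 1–2, Dana is ruled out for place 5.
With clues 1–3, Goran is ruled out for place 5.
With clues 1–4, Elif and Wade are ruled out for place 5.
So place 5 is Beata.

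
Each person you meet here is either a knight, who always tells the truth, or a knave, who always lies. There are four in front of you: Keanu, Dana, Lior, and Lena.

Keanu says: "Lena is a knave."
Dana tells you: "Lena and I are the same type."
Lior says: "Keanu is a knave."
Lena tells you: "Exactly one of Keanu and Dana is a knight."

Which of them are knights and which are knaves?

Keanu: knave, Dana: knight, Lior: knight, Lena: knight

Consider Keanu. Suppose Keanu is a knight.
Then no assignment of the remaining roles makes every statement match its speaker's type — contradiction.
So Keanu is a knave.
With that fixed, Lior's statement is true, so Lior is a knight.
Consider Dana. Suppose Dana is a knave.
Then no assignment of the remaining roles makes every statement match its speaker's type — contradiction.
So Dana is a knight.
With that fixed, Lena's statement is true, so Lena is a knight.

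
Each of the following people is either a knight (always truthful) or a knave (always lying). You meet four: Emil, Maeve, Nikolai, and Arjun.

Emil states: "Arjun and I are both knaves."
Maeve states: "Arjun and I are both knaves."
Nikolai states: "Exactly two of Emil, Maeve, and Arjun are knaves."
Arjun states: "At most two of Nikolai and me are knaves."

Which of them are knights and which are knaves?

Regardless of anyone's role, Arjun's statement is true, so Arjun is a knight.
With that fixed, Emil's statement is false, so Emil is a knave.
With that fixed, Maeve's statement is false, so Maeve is a knave.
With that fixed, Nikolai's statement is true, so Nikolai is a knight.

Emil: knave, Maeve: knave, Nikolai: knight, Arjun: knight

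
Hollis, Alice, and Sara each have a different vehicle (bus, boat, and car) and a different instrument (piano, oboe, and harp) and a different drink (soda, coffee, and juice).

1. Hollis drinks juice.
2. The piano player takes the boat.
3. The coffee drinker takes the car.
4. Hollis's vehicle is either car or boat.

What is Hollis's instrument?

With clues 1–4, harp and oboe are impossible for Hollis's instrument.
That leaves piano.

piano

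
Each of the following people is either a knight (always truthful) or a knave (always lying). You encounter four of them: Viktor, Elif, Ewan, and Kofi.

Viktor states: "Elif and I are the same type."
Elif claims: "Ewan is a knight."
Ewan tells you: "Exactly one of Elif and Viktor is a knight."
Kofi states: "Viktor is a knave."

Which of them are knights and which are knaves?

Consider Viktor. Suppose Viktor is a knight.
Then no assignment of the remaining roles makes every statement match its speaker's type — contradiction.
So Viktor is a knave.
With that fixed, Kofi's statement is true, so Kofi is a knight.
Consider Elif. Suppose Elif is a knave.
Then Viktor's statement comes out true, contradicting Viktor being a knave.
So Elif is a knight.
With that fixed, Ewan's statement is true, so Ewan is a knight.

Viktor: knave, Elif: knight, Ewan: knight, Kofi: knight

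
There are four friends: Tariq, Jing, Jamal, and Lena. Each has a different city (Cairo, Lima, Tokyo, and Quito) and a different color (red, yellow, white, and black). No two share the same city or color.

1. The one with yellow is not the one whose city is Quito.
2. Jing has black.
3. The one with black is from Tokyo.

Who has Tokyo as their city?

Jing

With clues 1–3, Jamal, Lena, and Tariq are impossible for the one with city Tokyo.
That leaves Jing.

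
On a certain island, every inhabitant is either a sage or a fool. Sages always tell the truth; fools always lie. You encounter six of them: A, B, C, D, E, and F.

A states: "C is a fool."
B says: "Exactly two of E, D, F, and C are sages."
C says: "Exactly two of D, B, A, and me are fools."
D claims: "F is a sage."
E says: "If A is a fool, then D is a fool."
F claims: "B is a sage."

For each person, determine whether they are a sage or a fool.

Consider A. Suppose A is a fool.
Then no assignment of the remaining roles makes every statement match its speaker's type — contradiction.
So A is a sage.
With that fixed, E's statement is true, so E is a sage.
Consider B. Suppose B is a sage.
Then no assignment of the remaining roles makes every statement match its speaker's type — contradiction.
So B is a fool.
With that fixed, F's statement is false, so F is a fool.
With that fixed, D's statement is false, so D is a fool.
Consider C. Suppose C is a sage.
Then A's statement comes out false, contradicting A being a sage.
So C is a fool.

A: sage, B: fool, C: fool, D: fool, E: sage, F: fool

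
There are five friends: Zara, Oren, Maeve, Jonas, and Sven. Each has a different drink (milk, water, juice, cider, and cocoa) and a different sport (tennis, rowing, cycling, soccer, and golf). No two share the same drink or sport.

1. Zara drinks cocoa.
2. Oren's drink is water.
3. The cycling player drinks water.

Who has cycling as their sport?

Oren

With clues 1–3, Jonas, Maeve, Sven, and Zara are impossible for the one with sport cycling.
That leaves Oren.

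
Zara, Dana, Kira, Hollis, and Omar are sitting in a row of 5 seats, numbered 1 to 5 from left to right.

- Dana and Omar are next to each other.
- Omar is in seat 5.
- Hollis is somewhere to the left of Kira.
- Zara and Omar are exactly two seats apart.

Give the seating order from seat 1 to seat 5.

Hollis, Kira, Zara, Dana, Omar

From clues 1–2: Dana → seat 4, Omar → seat 5.
From clues 1–3: Kira is in {2,3}.
From clues 1–4: Hollis → seat 1, Kira → seat 2, Zara → seat 3.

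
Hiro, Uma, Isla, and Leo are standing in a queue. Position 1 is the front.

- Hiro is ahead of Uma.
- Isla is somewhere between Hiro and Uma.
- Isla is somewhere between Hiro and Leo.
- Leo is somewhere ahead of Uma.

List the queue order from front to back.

Hiro, Isla, Leo, Uma

From clue 1: Hiro is in {1,2,3}.
From clues 1–2: Hiro is in {1,2}.
From clues 1–3: Hiro → position 1, Isla → position 2.
From clues 1–4: Leo → position 3, Uma → position 4.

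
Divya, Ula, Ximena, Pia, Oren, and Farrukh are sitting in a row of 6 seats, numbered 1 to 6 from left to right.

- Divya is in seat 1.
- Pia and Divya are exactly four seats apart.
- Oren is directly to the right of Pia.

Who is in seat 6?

With clue 1, Divya is ruled out for seat 6.
With clues 1–2, Pia is ruled out for seat 6.
With clues 1–3, Farrukh, Ula, and Ximena are ruled out for seat 6.
So seat 6 is Oren.

Oren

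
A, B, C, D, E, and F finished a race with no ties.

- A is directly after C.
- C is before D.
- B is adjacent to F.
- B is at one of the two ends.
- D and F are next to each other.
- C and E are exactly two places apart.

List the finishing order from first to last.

From clue 1: A is in {2,3,4,5,6}.
From clues 1–2: A is in {2,3,4,5}.
From clues 1–4: B is in {1,6}.
From clues 1–5: D → place 4, F → place 5, B → place 6.
From clues 1–6: C → place 1, A → place 2, E → place 3.

C, A, E, D, F, B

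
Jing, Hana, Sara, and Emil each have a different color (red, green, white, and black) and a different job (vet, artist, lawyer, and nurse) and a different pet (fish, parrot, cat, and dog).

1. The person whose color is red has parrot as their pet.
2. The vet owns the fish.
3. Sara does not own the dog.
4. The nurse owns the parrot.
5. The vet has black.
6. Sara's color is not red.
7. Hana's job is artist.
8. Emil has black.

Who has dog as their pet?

With clues 1–3, Sara is impossible for the one with pet dog.
With clues 1–8, Emil and Jing are impossible for the one with pet dog.
That leaves Hana.

Hana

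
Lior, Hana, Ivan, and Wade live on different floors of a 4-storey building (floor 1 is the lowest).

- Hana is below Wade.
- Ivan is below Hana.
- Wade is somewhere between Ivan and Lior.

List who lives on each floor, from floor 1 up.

From clue 1: Hana is in {1,2,3}.
From clues 1–2: Hana is in {2,3}.
From clues 1–3: Ivan → floor 1, Hana → floor 2, Wade → floor 3, Lior → floor 4.

Ivan, Hana, Wade, Lior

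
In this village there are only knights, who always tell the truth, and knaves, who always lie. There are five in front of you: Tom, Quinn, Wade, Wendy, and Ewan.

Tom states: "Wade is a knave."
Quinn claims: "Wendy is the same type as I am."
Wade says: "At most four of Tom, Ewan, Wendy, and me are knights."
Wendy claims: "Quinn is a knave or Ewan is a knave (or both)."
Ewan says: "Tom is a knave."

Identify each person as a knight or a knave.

Regardless of anyone's role, Wade's statement is true, so Wade is a knight.
With that fixed, Tom's statement is false, so Tom is a knave.
With that fixed, Ewan's statement is true, so Ewan is a knight.
Consider Quinn. Suppose Quinn is a knight.
Then no assignment of the remaining roles makes every statement match its speaker's type — contradiction.
So Quinn is a knave.
With that fixed, Wendy's statement is true, so Wendy is a knight.

Tom: knave, Quinn: knave, Wade: knight, Wendy: knight, Ewan: knight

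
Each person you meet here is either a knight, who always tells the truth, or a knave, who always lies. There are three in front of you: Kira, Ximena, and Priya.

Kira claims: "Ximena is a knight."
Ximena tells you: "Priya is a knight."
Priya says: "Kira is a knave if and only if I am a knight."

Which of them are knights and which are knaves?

Consider Kira. Suppose Kira is a knight.
Then whichever role Priya has, Priya's statement has the wrong truth value — contradiction.
So Kira is a knave.
Consider Ximena. Suppose Ximena is a knight.
Then Kira's statement comes out true, contradicting Kira being a knave.
So Ximena is a knave.
Consider Priya. Suppose Priya is a knight.
Then Ximena's statement comes out true, contradicting Ximena being a knave.
So Priya is a knave.

Kira: knave, Ximena: knave, Priya: knave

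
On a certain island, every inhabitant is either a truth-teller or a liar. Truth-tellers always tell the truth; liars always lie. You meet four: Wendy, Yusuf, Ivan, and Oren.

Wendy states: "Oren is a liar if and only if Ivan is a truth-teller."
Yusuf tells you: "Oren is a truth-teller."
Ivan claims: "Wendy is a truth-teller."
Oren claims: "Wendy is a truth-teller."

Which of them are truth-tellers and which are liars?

Consider Wendy. Suppose Wendy is a truth-teller.
Then no assignment of the remaining roles makes every statement match its speaker's type — contradiction.
So Wendy is a liar.
With that fixed, Ivan's statement is false, so Ivan is a liar.
With that fixed, Oren's statement is false, so Oren is a liar.
With that fixed, Yusuf's statement is false, so Yusuf is a liar.

Wendy: liar, Yusuf: liar, Ivan: liar, Oren: liar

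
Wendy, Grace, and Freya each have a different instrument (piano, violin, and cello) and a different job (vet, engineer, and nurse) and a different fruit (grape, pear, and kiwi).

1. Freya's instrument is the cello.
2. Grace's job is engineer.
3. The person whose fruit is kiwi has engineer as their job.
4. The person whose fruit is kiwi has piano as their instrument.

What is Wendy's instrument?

Clue 1 rules out cello for Wendy's instrument.
With clues 1–4, piano is impossible for Wendy's instrument.
That leaves violin.

violin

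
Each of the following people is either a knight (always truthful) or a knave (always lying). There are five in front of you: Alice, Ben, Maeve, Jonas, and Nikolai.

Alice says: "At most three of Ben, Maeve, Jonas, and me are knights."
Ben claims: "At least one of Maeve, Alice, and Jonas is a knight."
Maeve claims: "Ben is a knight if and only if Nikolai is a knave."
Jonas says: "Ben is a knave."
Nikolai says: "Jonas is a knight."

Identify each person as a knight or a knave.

Consider Alice. Suppose Alice is a knave.
Then Alice's own statement would have to be false, but it can't be — contradiction.
So Alice is a knight.
With that fixed, Ben's statement is true, so Ben is a knight.
With that fixed, Jonas's statement is false, so Jonas is a knave.
With that fixed, Nikolai's statement is false, so Nikolai is a knave.
With that fixed, Maeve's statement is true, so Maeve is a knight.

Alice: knight, Ben: knight, Maeve: knight, Jonas: knave, Nikolai: knave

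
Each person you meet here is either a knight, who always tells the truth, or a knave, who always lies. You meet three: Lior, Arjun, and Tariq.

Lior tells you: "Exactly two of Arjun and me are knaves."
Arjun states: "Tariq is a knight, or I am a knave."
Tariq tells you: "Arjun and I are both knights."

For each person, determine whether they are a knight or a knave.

Consider Lior. Suppose Lior is a knight.
Then Lior's own statement would have to be true, but it can't be — contradiction.
So Lior is a knave.
Consider Arjun. Suppose Arjun is a knave.
Then Lior's statement comes out true, contradicting Lior being a knave.
So Arjun is a knight.
Consider Tariq. Suppose Tariq is a knave.
Then Arjun's statement comes out false, contradicting Arjun being a knight.
So Tariq is a knight.

Lior: knave, Arjun: knight, Tariq: knight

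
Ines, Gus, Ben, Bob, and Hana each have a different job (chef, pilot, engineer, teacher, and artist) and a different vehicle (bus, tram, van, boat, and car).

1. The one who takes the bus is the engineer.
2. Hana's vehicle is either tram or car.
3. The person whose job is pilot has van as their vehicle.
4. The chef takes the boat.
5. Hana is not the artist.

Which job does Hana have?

teacher

With clues 1–2, engineer is impossible for Hana's job.
With clues 1–3, pilot is impossible for Hana's job.
With clues 1–4, chef is impossible for Hana's job.
With clues 1–5, artist is impossible for Hana's job.
That leaves teacher.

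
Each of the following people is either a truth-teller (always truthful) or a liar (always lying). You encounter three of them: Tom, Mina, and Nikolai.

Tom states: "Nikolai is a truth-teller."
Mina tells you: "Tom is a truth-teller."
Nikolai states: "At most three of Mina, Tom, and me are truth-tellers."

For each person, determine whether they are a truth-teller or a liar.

Regardless of anyone's role, Nikolai's statement is true, so Nikolai is a truth-teller.
With that fixed, Tom's statement is true, so Tom is a truth-teller.
With that fixed, Mina's statement is true, so Mina is a truth-teller.

Tom: truth-teller, Mina: truth-teller, Nikolai: truth-teller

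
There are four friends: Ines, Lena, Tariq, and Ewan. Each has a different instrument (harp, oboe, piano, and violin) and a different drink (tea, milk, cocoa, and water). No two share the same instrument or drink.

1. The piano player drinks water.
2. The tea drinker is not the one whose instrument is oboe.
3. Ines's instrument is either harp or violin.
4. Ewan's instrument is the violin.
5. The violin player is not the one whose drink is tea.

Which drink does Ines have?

With clues 1–3, water is impossible for Ines's drink.
With clues 1–5, cocoa and milk are impossible for Ines's drink.
That leaves tea.

tea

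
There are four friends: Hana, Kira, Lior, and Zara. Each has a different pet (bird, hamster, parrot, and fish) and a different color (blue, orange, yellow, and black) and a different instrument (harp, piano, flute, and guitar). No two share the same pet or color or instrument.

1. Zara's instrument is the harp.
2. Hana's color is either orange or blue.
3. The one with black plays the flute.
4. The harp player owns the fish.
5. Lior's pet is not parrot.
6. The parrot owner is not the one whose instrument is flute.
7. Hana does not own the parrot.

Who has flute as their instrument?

Clue 1 rules out Zara for the one with instrument flute.
With clues 1–3, Hana is impossible for the one with instrument flute.
With clues 1–7, Kira is impossible for the one with instrument flute.
That leaves Lior.

Lior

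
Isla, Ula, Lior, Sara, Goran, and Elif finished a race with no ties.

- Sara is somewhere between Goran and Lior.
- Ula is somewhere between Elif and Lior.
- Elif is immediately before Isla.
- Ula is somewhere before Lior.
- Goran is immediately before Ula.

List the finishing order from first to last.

From clue 1: Sara is in {2,3,4,5}.
From clues 1–2: Ula is in {2,3,4,5}.
From clues 1–4: Lior is in {4,6}.
From clues 1–5: Elif → place 1, Isla → place 2, Goran → place 3, Ula → place 4, Sara → place 5, Lior → place 6.

Elif, Isla, Goran, Ula, Sara, Lior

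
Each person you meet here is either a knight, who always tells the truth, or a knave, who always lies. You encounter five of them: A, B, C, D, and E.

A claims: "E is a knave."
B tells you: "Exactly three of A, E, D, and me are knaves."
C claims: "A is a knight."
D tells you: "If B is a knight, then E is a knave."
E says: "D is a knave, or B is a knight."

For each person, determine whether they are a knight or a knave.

A: knight, B: knave, C: knight, D: knight, E: knave

Consider A. Suppose A is a knave.
Then no assignment of the remaining roles makes every statement match its speaker's type — contradiction.
So A is a knight.
With that fixed, C's statement is true, so C is a knight.
Consider B. Suppose B is a knight.
Then B's own statement would have to be true, but it can't be — contradiction.
So B is a knave.
With that fixed, D's statement is true, so D is a knight.
With that fixed, E's statement is false, so E is a knave.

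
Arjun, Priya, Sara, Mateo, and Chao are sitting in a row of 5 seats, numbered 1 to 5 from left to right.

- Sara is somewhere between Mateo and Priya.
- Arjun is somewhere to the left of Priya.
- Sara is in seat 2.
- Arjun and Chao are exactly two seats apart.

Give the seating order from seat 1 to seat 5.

From clue 1: Sara is in {2,3,4}.
From clues 1–3: Mateo → seat 1, Sara → seat 2.
From clues 1–4: Arjun → seat 3, Priya → seat 4, Chao → seat 5.

Mateo, Sara, Arjun, Priya, Chao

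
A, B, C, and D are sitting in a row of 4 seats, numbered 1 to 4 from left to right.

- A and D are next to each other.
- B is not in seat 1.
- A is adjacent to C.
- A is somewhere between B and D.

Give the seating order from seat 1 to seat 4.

From clues 1–2: B is in {2,3,4}.
From clues 1–3: A → seat 2, B → seat 4.
From clues 1–4: D → seat 1, C → seat 3.

D, A, C, B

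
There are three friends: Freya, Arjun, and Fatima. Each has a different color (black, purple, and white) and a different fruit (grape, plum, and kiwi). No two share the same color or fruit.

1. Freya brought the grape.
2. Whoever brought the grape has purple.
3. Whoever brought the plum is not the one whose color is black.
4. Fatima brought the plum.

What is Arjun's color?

With clues 1–2, purple is impossible for Arjun's color.
With clues 1–4, white is impossible for Arjun's color.
That leaves black.

black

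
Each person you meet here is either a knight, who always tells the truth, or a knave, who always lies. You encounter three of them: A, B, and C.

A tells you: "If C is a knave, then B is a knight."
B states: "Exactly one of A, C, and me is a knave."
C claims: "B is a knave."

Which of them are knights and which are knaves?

A: knight, B: knight, C: knave

Consider A. Suppose A is a knave.
Then no assignment of the remaining roles makes every statement match its speaker's type — contradiction.
So A is a knight.
Consider B. Suppose B is a knave.
Then no assignment of the remaining roles makes every statement match its speaker's type — contradiction.
So B is a knight.
With that fixed, C's statement is false, so C is a knave.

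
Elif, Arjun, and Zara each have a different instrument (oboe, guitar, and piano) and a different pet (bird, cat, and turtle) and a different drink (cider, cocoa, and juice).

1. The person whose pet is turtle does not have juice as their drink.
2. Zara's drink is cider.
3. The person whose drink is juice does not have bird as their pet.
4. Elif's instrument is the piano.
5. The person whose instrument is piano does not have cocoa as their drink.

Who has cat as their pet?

With clues 1–3, Zara is impossible for the one with pet cat.
With clues 1–5, Arjun is impossible for the one with pet cat.
That leaves Elif.

Elif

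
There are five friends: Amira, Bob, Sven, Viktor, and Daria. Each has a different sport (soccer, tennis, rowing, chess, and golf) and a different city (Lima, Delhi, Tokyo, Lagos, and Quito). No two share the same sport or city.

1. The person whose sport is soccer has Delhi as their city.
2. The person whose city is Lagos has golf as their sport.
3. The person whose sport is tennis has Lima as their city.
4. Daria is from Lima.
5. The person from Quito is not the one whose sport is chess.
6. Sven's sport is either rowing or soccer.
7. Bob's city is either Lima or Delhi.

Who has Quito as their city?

With clues 1–4, Daria is impossible for the one with city Quito.
With clues 1–7, Amira, Bob, and Viktor are impossible for the one with city Quito.
That leaves Sven.

Sven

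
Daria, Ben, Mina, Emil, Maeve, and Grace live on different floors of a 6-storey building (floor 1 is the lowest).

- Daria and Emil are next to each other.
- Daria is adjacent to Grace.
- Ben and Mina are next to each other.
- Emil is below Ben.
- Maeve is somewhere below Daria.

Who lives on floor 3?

With clues 1–4, Ben, Maeve, and Mina are ruled out for floor 3.
With clues 1–5, Emil and Grace are ruled out for floor 3.
So floor 3 is Daria.

Daria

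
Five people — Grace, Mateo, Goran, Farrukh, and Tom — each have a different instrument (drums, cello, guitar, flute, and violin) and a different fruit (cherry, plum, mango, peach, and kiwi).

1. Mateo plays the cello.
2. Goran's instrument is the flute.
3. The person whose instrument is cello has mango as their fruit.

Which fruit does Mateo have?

mango

With clues 1–3, cherry, kiwi, peach, and plum are impossible for Mateo's fruit.
That leaves mango.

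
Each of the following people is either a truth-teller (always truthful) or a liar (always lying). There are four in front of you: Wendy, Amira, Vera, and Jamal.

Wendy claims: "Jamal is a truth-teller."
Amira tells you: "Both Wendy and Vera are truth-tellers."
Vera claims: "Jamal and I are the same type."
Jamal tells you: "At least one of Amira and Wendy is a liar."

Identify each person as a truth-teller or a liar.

Wendy: truth-teller, Amira: liar, Vera: liar, Jamal: truth-teller

Consider Wendy. Suppose Wendy is a liar.
Then no assignment of the remaining roles makes every statement match its speaker's type — contradiction.
So Wendy is a truth-teller.
Consider Amira. Suppose Amira is a truth-teller.
Then no assignment of the remaining roles makes every statement match its speaker's type — contradiction.
So Amira is a liar.
With that fixed, Jamal's statement is true, so Jamal is a truth-teller.
Consider Vera. Suppose Vera is a truth-teller.
Then Amira's statement comes out true, contradicting Amira being a liar.
So Vera is a liar.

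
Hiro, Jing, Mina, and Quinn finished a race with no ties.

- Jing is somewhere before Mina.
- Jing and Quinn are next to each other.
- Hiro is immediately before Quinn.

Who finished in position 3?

Jing

With clues 1–3, Hiro, Mina, and Quinn are ruled out for place 3.
So place 3 is Jing.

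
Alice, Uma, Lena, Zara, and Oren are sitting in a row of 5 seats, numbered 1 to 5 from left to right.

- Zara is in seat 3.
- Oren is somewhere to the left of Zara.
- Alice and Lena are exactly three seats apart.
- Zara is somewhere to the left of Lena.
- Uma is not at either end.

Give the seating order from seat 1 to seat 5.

Oren, Alice, Zara, Uma, Lena

From clue 1: Zara → seat 3.
From clues 1–2: Oren is in {1,2}.
From clues 1–3: Uma is in {4,5}.
From clues 1–4: Alice is in {1,2}.
From clues 1–5: Oren → seat 1, Alice → seat 2, Uma → seat 4, Lena → seat 5.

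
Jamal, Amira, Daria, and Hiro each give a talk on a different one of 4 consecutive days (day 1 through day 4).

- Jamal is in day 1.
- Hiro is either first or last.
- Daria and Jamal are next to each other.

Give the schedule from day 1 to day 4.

From clue 1: Jamal → day 1.
From clues 1–2: Hiro → day 4.
From clues 1–3: Daria → day 2, Amira → day 3.

Jamal, Daria, Amira, Hiro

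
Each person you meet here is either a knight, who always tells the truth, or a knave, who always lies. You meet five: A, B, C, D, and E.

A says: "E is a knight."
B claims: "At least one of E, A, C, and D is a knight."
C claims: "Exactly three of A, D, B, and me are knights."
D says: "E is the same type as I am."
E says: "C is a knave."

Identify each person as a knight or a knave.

A: knight, B: knight, C: knave, D: knave, E: knight

Consider A. Suppose A is a knave.
Then no assignment of the remaining roles makes every statement match its speaker's type — contradiction.
So A is a knight.
With that fixed, B's statement is true, so B is a knight.
Consider C. Suppose C is a knight.
Then no assignment of the remaining roles makes every statement match its speaker's type — contradiction.
So C is a knave.
With that fixed, E's statement is true, so E is a knight.
Consider D. Suppose D is a knight.
Then C's statement comes out true, contradicting C being a knave.
So D is a knave.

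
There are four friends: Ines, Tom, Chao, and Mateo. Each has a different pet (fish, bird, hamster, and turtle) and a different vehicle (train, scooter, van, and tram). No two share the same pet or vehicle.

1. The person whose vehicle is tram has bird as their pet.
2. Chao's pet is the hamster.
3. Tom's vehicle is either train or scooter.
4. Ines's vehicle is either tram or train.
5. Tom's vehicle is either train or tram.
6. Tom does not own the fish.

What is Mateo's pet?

fish

With clues 1–2, hamster is impossible for Mateo's pet.
With clues 1–5, bird is impossible for Mateo's pet.
With clues 1–6, turtle is impossible for Mateo's pet.
That leaves fish.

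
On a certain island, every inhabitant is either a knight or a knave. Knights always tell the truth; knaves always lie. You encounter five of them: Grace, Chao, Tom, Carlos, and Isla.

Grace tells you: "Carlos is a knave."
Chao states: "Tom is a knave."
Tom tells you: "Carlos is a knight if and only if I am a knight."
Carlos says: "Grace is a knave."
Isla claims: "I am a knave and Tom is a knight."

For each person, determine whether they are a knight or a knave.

Consider Grace. Suppose Grace is a knight.
Then no assignment of the remaining roles makes every statement match its speaker's type — contradiction.
So Grace is a knave.
With that fixed, Carlos's statement is true, so Carlos is a knight.
Consider Chao. Suppose Chao is a knave.
Then no assignment of the remaining roles makes every statement match its speaker's type — contradiction.
So Chao is a knight.
Consider Tom. Suppose Tom is a knight.
Then Chao's statement comes out false, contradicting Chao being a knight.
So Tom is a knave.
With that fixed, Isla's statement is false, so Isla is a knave.

Grace: knave, Chao: knight, Tom: knave, Carlos: knight, Isla: knave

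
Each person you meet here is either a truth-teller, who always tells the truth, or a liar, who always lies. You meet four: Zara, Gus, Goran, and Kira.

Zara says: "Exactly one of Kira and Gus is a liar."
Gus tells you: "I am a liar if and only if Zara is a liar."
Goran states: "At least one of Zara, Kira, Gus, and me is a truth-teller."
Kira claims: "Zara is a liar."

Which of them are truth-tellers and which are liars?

Consider Zara. Suppose Zara is a liar.
Then whichever role Gus has, Gus's statement has the wrong truth value — contradiction.
So Zara is a truth-teller.
With that fixed, Goran's statement is true, so Goran is a truth-teller.
With that fixed, Kira's statement is false, so Kira is a liar.
Consider Gus. Suppose Gus is a liar.
Then Zara's statement comes out false, contradicting Zara being a truth-teller.
So Gus is a truth-teller.

Zara: truth-teller, Gus: truth-teller, Goran: truth-teller, Kira: liar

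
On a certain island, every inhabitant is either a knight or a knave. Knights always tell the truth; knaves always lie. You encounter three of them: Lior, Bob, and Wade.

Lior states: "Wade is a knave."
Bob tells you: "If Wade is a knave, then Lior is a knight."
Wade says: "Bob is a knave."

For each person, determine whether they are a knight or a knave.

Consider Lior. Suppose Lior is a knave.
Then no assignment of the remaining roles makes every statement match its speaker's type — contradiction.
So Lior is a knight.
With that fixed, Bob's statement is true, so Bob is a knight.
With that fixed, Wade's statement is false, so Wade is a knave.

Lior: knight, Bob: knight, Wade: knave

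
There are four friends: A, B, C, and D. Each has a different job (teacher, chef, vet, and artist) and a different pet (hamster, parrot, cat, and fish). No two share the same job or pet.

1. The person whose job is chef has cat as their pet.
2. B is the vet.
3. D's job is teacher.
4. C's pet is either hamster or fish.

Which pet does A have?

With clues 1–4, fish, hamster, and parrot are impossible for A's pet.
That leaves cat.

cat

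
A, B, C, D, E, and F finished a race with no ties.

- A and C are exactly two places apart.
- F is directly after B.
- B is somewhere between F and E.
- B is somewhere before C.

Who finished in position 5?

D

With clues 1–3, A, C, and E are ruled out for place 5.
With clues 1–4, B and F are ruled out for place 5.
So place 5 is D.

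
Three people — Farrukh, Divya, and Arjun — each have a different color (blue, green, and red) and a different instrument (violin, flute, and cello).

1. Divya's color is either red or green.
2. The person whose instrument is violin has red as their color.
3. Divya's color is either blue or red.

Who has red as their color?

With clues 1–3, Arjun and Farrukh are impossible for the one with color red.
That leaves Divya.

Divya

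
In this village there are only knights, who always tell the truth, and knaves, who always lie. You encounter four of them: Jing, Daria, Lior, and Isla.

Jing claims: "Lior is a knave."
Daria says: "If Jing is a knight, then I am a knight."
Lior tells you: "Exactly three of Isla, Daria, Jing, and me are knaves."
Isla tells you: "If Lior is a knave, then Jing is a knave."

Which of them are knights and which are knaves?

Jing: knight, Daria: knight, Lior: knave, Isla: knave

Consider Jing. Suppose Jing is a knave.
Then no assignment of the remaining roles makes every statement match its speaker's type — contradiction.
So Jing is a knight.
Consider Daria. Suppose Daria is a knave.
Then no assignment of the remaining roles makes every statement match its speaker's type — contradiction.
So Daria is a knight.
With that fixed, Lior's statement is false, so Lior is a knave.
With that fixed, Isla's statement is false, so Isla is a knave.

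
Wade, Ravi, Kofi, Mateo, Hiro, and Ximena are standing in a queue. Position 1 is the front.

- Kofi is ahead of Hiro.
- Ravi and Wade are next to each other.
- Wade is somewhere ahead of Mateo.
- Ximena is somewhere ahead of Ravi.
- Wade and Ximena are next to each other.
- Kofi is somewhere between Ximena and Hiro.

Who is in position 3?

Ravi

With clues 1–4, Kofi and Mateo are ruled out for position 3.
With clues 1–5, Hiro is ruled out for position 3.
With clues 1–6, Wade and Ximena are ruled out for position 3.
So position 3 is Ravi.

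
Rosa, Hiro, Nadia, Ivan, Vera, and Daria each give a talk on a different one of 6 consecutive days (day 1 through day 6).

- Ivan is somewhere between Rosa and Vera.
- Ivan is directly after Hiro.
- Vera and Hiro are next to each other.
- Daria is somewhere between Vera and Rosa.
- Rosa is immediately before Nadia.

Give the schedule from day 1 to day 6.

Vera, Hiro, Ivan, Daria, Rosa, Nadia

From clue 1: Ivan is in {2,3,4,5}.
From clues 1–2: Hiro is in {2,3,4}.
From clues 1–3: Rosa is in {4,5,6}.
From clues 1–4: Rosa is in {5,6}.
From clues 1–5: Vera → day 1, Hiro → day 2, Ivan → day 3, Daria → day 4, Rosa → day 5, Nadia → day 6.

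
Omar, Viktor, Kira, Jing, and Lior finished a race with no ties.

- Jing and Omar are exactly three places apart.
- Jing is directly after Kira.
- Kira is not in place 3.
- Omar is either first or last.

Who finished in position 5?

Omar

With clues 1–2, Kira is ruled out for place 5.
With clues 1–3, Lior and Viktor are ruled out for place 5.
With clues 1–4, Jing is ruled out for place 5.
So place 5 is Omar.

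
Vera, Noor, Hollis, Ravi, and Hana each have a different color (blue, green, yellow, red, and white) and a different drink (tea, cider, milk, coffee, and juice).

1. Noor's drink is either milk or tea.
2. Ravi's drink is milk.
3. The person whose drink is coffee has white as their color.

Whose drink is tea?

Noor

With clues 1–2, Hana, Hollis, Ravi, and Vera are impossible for the one with drink tea.
That leaves Noor.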